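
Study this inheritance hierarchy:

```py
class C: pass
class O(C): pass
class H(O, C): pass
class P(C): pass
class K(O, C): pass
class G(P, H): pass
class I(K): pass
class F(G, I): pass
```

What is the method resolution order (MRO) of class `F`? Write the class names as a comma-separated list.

F, G, P, H, I, K, O, C, object

L[F] = F + merge(L[G], L[I], [G I])
  take G:  [G P H O C object] + [I K O C object] + [G I]
  take P:  [P H O C object] + [I K O C object] + [I]
  take H:  [H O C object] + [I K O C object] + [I]
  take I:  [O C object] + [I K O C object] + [I]
  take K:  [O C object] + [K O C object]
  take O:  [O C object] + [O C object]
  take C:  [C object] + [C object]
  take object:  [object] + [object]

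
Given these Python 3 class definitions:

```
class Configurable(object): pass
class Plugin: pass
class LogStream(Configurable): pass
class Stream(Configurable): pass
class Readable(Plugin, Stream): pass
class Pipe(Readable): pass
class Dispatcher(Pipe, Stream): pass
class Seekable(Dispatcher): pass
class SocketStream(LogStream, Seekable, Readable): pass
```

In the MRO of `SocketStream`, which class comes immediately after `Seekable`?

L[SocketStream] = SocketStream + merge(L[LogStream], L[Seekable], L[Readable], [LogStream Seekable Readable])
  take LogStream:  [LogStream Configurable object] + [Seekable Dispatcher Pipe Readable Plugin Stream Configurable object] + [Readable Plugin Stream Configurable object] + [LogStream Seekable Readable]
  take Seekable:  [Configurable object] + [Seekable Dispatcher Pipe Readable Plugin Stream Configurable object] + [Readable Plugin Stream Configurable object] + [Seekable Readable]
  take Dispatcher:  [Configurable object] + [Dispatcher Pipe Readable Plugin Stream Configurable object] + [Readable Plugin Stream Configurable object] + [Readable]
  take Pipe:  [Configurable object] + [Pipe Readable Plugin Stream Configurable object] + [Readable Plugin Stream Configurable object] + [Readable]
  take Readable:  [Configurable object] + [Readable Plugin Stream Configurable object] + [Readable Plugin Stream Configurable object] + [Readable]
  take Plugin:  [Configurable object] + [Plugin Stream Configurable object] + [Plugin Stream Configurable object]
  take Stream:  [Configurable object] + [Stream Configurable object] + [Stream Configurable object]
  take Configurable:  [Configurable object] + [Configurable object] + [Configurable object]
  take object:  [object] + [object] + [object]
MRO: SocketStream LogStream Seekable Dispatcher Pipe Readable Plugin Stream Configurable object
Seekable is at position 2; next is Dispatcher.

Dispatcher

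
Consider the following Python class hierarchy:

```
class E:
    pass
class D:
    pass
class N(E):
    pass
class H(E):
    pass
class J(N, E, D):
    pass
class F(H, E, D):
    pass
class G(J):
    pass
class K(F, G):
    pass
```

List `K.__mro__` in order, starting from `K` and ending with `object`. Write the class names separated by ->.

L[K] = K + merge(L[F], L[G], [F G])
  take F:  [F H E D object] + [G J N E D object] + [F G]
  take H:  [H E D object] + [G J N E D object] + [G]
  take G:  [E D object] + [G J N E D object] + [G]
  take J:  [E D object] + [J N E D object]
  take N:  [E D object] + [N E D object]
  take E:  [E D object] + [E D object]
  take D:  [D object] + [D object]
  take object:  [object] + [object]

K -> F -> H -> G -> J -> N -> E -> D -> object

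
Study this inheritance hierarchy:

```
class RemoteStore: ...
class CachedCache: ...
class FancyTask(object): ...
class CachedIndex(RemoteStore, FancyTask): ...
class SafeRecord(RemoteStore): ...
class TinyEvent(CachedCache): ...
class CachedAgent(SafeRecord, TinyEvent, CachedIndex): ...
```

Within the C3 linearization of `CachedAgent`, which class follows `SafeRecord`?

L[CachedAgent] = CachedAgent + merge(L[SafeRecord], L[TinyEvent], L[CachedIndex], [SafeRecord TinyEvent CachedIndex])
  take SafeRecord:  [SafeRecord RemoteStore object] + [TinyEvent CachedCache object] + [CachedIndex RemoteStore FancyTask object] + [SafeRecord TinyEvent CachedIndex]
  take TinyEvent:  [RemoteStore object] + [TinyEvent CachedCache object] + [CachedIndex RemoteStore FancyTask object] + [TinyEvent CachedIndex]
  take CachedCache:  [RemoteStore object] + [CachedCache object] + [CachedIndex RemoteStore FancyTask object] + [CachedIndex]
  take CachedIndex:  [RemoteStore object] + [object] + [CachedIndex RemoteStore FancyTask object] + [CachedIndex]
  take RemoteStore:  [RemoteStore object] + [object] + [RemoteStore FancyTask object]
  take FancyTask:  [object] + [object] + [FancyTask object]
  take object:  [object] + [object] + [object]
MRO: CachedAgent SafeRecord TinyEvent CachedCache CachedIndex RemoteStore FancyTask object
SafeRecord is at position 1; next is TinyEvent.

TinyEvent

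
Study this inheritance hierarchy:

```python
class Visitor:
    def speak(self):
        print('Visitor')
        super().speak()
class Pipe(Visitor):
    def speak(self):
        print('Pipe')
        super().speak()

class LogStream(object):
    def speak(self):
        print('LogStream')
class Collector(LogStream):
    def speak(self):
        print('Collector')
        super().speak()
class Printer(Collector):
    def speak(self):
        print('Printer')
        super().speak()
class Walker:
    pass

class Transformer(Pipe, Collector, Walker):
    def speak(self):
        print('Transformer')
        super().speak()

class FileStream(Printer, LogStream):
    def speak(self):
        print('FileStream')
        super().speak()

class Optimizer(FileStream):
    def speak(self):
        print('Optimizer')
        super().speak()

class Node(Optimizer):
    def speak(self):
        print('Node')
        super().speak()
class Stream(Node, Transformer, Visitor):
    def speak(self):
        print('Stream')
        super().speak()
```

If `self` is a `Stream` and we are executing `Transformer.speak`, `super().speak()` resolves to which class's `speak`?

Pipe

L[Stream] = Stream + merge(L[Node], L[Transformer], L[Visitor], [Node Transformer Visitor])
  take Node:  [Node Optimizer FileStream Printer Collector LogStream object] + [Transformer Pipe Visitor Collector LogStream Walker object] + [Visitor object] + [Node Transformer Visitor]
  take Optimizer:  [Optimizer FileStream Printer Collector LogStream object] + [Transformer Pipe Visitor Collector LogStream Walker object] + [Visitor object] + [Transformer Visitor]
  take FileStream:  [FileStream Printer Collector LogStream object] + [Transformer Pipe Visitor Collector LogStream Walker object] + [Visitor object] + [Transformer Visitor]
  take Printer:  [Printer Collector LogStream object] + [Transformer Pipe Visitor Collector LogStream Walker object] + [Visitor object] + [Transformer Visitor]
  take Transformer:  [Collector LogStream object] + [Transformer Pipe Visitor Collector LogStream Walker object] + [Visitor object] + [Transformer Visitor]
  take Pipe:  [Collector LogStream object] + [Pipe Visitor Collector LogStream Walker object] + [Visitor object] + [Visitor]
  take Visitor:  [Collector LogStream object] + [Visitor Collector LogStream Walker object] + [Visitor object] + [Visitor]
  take Collector:  [Collector LogStream object] + [Collector LogStream Walker object] + [object]
  take LogStream:  [LogStream object] + [LogStream Walker object] + [object]
  take Walker:  [object] + [Walker object] + [object]
  take object:  [object] + [object] + [object]
MRO: Stream Node Optimizer FileStream Printer Transformer Pipe Visitor Collector LogStream Walker object
super() in Transformer.speak on a Stream instance goes to the class after Transformer in Stream's MRO: Pipe.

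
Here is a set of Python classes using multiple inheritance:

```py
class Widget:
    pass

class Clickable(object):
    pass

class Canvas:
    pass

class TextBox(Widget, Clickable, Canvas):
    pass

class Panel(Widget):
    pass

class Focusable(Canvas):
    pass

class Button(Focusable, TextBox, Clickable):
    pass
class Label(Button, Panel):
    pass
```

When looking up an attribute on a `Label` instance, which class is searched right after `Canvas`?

L[Label] = Label + merge(L[Button], L[Panel], [Button Panel])
  take Button:  [Button Focusable TextBox Widget Clickable Canvas object] + [Panel Widget object] + [Button Panel]
  take Focusable:  [Focusable TextBox Widget Clickable Canvas object] + [Panel Widget object] + [Panel]
  take TextBox:  [TextBox Widget Clickable Canvas object] + [Panel Widget object] + [Panel]
  take Panel:  [Widget Clickable Canvas object] + [Panel Widget object] + [Panel]
  take Widget:  [Widget Clickable Canvas object] + [Widget object]
  take Clickable:  [Clickable Canvas object] + [object]
  take Canvas:  [Canvas object] + [object]
  take object:  [object] + [object]
MRO: Label Button Focusable TextBox Panel Widget Clickable Canvas object
Canvas is at position 7; next is object.

object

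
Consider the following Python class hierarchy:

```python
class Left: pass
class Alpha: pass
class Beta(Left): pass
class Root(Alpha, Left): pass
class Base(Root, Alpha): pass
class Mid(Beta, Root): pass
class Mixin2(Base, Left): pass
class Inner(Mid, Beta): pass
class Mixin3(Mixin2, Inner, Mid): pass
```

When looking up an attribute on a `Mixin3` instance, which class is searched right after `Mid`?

Beta

L[Mixin3] = Mixin3 + merge(L[Mixin2], L[Inner], L[Mid], [Mixin2 Inner Mid])
  take Mixin2:  [Mixin2 Base Root Alpha Left object] + [Inner Mid Beta Root Alpha Left object] + [Mid Beta Root Alpha Left object] + [Mixin2 Inner Mid]
  take Base:  [Base Root Alpha Left object] + [Inner Mid Beta Root Alpha Left object] + [Mid Beta Root Alpha Left object] + [Inner Mid]
  take Inner:  [Root Alpha Left object] + [Inner Mid Beta Root Alpha Left object] + [Mid Beta Root Alpha Left object] + [Inner Mid]
  take Mid:  [Root Alpha Left object] + [Mid Beta Root Alpha Left object] + [Mid Beta Root Alpha Left object] + [Mid]
  take Beta:  [Root Alpha Left object] + [Beta Root Alpha Left object] + [Beta Root Alpha Left object]
  take Root:  [Root Alpha Left object] + [Root Alpha Left object] + [Root Alpha Left object]
  take Alpha:  [Alpha Left object] + [Alpha Left object] + [Alpha Left object]
  take Left:  [Left object] + [Left object] + [Left object]
  take object:  [object] + [object] + [object]
MRO: Mixin3 Mixin2 Base Inner Mid Beta Root Alpha Left object
Mid is at position 4; next is Beta.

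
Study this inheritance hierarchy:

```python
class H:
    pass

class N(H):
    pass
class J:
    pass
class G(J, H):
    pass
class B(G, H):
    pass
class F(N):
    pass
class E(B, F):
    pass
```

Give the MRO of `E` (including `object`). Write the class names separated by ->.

E -> B -> G -> J -> F -> N -> H -> object

L[E] = E + merge(L[B], L[F], [B F])
  take B:  [B G J H object] + [F N H object] + [B F]
  take G:  [G J H object] + [F N H object] + [F]
  take J:  [J H object] + [F N H object] + [F]
  take F:  [H object] + [F N H object] + [F]
  take N:  [H object] + [N H object]
  take H:  [H object] + [H object]
  take object:  [object] + [object]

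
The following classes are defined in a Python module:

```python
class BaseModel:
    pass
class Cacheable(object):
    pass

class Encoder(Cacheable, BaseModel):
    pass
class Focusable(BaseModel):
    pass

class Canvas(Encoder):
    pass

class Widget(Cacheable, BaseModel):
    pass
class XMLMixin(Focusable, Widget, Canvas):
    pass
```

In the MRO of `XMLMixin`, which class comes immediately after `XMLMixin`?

L[XMLMixin] = XMLMixin + merge(L[Focusable], L[Widget], L[Canvas], [Focusable Widget Canvas])
  take Focusable:  [Focusable BaseModel object] + [Widget Cacheable BaseModel object] + [Canvas Encoder Cacheable BaseModel object] + [Focusable Widget Canvas]
  take Widget:  [BaseModel object] + [Widget Cacheable BaseModel object] + [Canvas Encoder Cacheable BaseModel object] + [Widget Canvas]
  take Canvas:  [BaseModel object] + [Cacheable BaseModel object] + [Canvas Encoder Cacheable BaseModel object] + [Canvas]
  take Encoder:  [BaseModel object] + [Cacheable BaseModel object] + [Encoder Cacheable BaseModel object]
  take Cacheable:  [BaseModel object] + [Cacheable BaseModel object] + [Cacheable BaseModel object]
  take BaseModel:  [BaseModel object] + [BaseModel object] + [BaseModel object]
  take object:  [object] + [object] + [object]
MRO: XMLMixin Focusable Widget Canvas Encoder Cacheable BaseModel object
XMLMixin is at position 0; next is Focusable.

Focusable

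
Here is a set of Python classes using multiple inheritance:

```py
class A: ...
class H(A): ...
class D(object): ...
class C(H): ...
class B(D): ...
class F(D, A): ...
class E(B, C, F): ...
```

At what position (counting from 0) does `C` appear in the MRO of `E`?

2

L[E] = E + merge(L[B], L[C], L[F], [B C F])
  take B:  [B D object] + [C H A object] + [F D A object] + [B C F]
  take C:  [D object] + [C H A object] + [F D A object] + [C F]
  take H:  [D object] + [H A object] + [F D A object] + [F]
  take F:  [D object] + [A object] + [F D A object] + [F]
  take D:  [D object] + [A object] + [D A object]
  take A:  [object] + [A object] + [A object]
  take object:  [object] + [object] + [object]
MRO: E B C H F D A object
C sits at index 2.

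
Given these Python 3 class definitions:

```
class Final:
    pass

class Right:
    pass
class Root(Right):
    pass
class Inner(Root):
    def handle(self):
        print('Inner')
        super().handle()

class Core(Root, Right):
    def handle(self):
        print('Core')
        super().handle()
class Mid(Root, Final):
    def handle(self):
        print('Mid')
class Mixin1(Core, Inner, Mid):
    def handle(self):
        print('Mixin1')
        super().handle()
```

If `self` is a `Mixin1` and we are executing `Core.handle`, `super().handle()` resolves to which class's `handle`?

Inner

L[Mixin1] = Mixin1 + merge(L[Core], L[Inner], L[Mid], [Core Inner Mid])
  take Core:  [Core Root Right object] + [Inner Root Right object] + [Mid Root Right Final object] + [Core Inner Mid]
  take Inner:  [Root Right object] + [Inner Root Right object] + [Mid Root Right Final object] + [Inner Mid]
  take Mid:  [Root Right object] + [Root Right object] + [Mid Root Right Final object] + [Mid]
  take Root:  [Root Right object] + [Root Right object] + [Root Right Final object]
  take Right:  [Right object] + [Right object] + [Right Final object]
  take Final:  [object] + [object] + [Final object]
  take object:  [object] + [object] + [object]
MRO: Mixin1 Core Inner Mid Root Right Final object
super() in Core.handle on a Mixin1 instance goes to the class after Core in Mixin1's MRO: Inner.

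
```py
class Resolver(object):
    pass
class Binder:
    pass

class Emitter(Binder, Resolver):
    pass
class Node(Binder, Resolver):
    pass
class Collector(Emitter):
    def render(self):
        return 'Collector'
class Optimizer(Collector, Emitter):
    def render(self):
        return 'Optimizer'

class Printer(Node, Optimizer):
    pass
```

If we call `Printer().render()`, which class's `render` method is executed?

Optimizer

L[Printer] = Printer + merge(L[Node], L[Optimizer], [Node Optimizer])
  take Node:  [Node Binder Resolver object] + [Optimizer Collector Emitter Binder Resolver object] + [Node Optimizer]
  take Optimizer:  [Binder Resolver object] + [Optimizer Collector Emitter Binder Resolver object] + [Optimizer]
  take Collector:  [Binder Resolver object] + [Collector Emitter Binder Resolver object]
  take Emitter:  [Binder Resolver object] + [Emitter Binder Resolver object]
  take Binder:  [Binder Resolver object] + [Binder Resolver object]
  take Resolver:  [Resolver object] + [Resolver object]
  take object:  [object] + [object]
MRO: Printer Node Optimizer Collector Emitter Binder Resolver object
render is defined in: Collector, Optimizer. First along the MRO is Optimizer.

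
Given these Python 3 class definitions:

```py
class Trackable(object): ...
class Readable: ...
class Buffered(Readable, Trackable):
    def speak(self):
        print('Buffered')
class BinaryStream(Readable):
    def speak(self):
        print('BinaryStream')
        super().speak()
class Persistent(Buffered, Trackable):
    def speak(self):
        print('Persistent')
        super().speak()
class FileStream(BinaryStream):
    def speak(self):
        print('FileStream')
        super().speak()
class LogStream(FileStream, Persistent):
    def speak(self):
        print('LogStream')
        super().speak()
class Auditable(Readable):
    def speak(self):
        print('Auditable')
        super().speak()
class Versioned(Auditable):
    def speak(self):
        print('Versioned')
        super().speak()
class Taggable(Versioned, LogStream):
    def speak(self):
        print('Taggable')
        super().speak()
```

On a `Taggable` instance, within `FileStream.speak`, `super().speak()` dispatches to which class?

BinaryStream

L[Taggable] = Taggable + merge(L[Versioned], L[LogStream], [Versioned LogStream])
  take Versioned:  [Versioned Auditable Readable object] + [LogStream FileStream BinaryStream Persistent Buffered Readable Trackable object] + [Versioned LogStream]
  take Auditable:  [Auditable Readable object] + [LogStream FileStream BinaryStream Persistent Buffered Readable Trackable object] + [LogStream]
  take LogStream:  [Readable object] + [LogStream FileStream BinaryStream Persistent Buffered Readable Trackable object] + [LogStream]
  take FileStream:  [Readable object] + [FileStream BinaryStream Persistent Buffered Readable Trackable object]
  take BinaryStream:  [Readable object] + [BinaryStream Persistent Buffered Readable Trackable object]
  take Persistent:  [Readable object] + [Persistent Buffered Readable Trackable object]
  take Buffered:  [Readable object] + [Buffered Readable Trackable object]
  take Readable:  [Readable object] + [Readable Trackable object]
  take Trackable:  [object] + [Trackable object]
  take object:  [object] + [object]
MRO: Taggable Versioned Auditable LogStream FileStream BinaryStream Persistent Buffered Readable Trackable object
super() in FileStream.speak on a Taggable instance goes to the class after FileStream in Taggable's MRO: BinaryStream.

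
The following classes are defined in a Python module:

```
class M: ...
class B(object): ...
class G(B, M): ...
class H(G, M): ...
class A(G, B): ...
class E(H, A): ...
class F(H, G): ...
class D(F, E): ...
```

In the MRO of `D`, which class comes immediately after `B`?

M

L[D] = D + merge(L[F], L[E], [F E])
  take F:  [F H G B M object] + [E H A G B M object] + [F E]
  take E:  [H G B M object] + [E H A G B M object] + [E]
  take H:  [H G B M object] + [H A G B M object]
  take A:  [G B M object] + [A G B M object]
  take G:  [G B M object] + [G B M object]
  take B:  [B M object] + [B M object]
  take M:  [M object] + [M object]
  take object:  [object] + [object]
MRO: D F E H A G B M object
B is at position 6; next is M.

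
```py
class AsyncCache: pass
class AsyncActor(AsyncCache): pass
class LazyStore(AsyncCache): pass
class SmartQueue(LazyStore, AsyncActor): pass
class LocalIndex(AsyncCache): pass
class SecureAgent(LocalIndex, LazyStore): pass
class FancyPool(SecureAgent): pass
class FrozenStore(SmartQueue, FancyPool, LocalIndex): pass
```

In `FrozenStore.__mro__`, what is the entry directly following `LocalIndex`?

L[FrozenStore] = FrozenStore + merge(L[SmartQueue], L[FancyPool], L[LocalIndex], [SmartQueue FancyPool LocalIndex])
  take SmartQueue:  [SmartQueue LazyStore AsyncActor AsyncCache object] + [FancyPool SecureAgent LocalIndex LazyStore AsyncCache object] + [LocalIndex AsyncCache object] + [SmartQueue FancyPool LocalIndex]
  take FancyPool:  [LazyStore AsyncActor AsyncCache object] + [FancyPool SecureAgent LocalIndex LazyStore AsyncCache object] + [LocalIndex AsyncCache object] + [FancyPool LocalIndex]
  take SecureAgent:  [LazyStore AsyncActor AsyncCache object] + [SecureAgent LocalIndex LazyStore AsyncCache object] + [LocalIndex AsyncCache object] + [LocalIndex]
  take LocalIndex:  [LazyStore AsyncActor AsyncCache object] + [LocalIndex LazyStore AsyncCache object] + [LocalIndex AsyncCache object] + [LocalIndex]
  take LazyStore:  [LazyStore AsyncActor AsyncCache object] + [LazyStore AsyncCache object] + [AsyncCache object]
  take AsyncActor:  [AsyncActor AsyncCache object] + [AsyncCache object] + [AsyncCache object]
  take AsyncCache:  [AsyncCache object] + [AsyncCache object] + [AsyncCache object]
  take object:  [object] + [object] + [object]
MRO: FrozenStore SmartQueue FancyPool SecureAgent LocalIndex LazyStore AsyncActor AsyncCache object
LocalIndex is at position 4; next is LazyStore.

LazyStore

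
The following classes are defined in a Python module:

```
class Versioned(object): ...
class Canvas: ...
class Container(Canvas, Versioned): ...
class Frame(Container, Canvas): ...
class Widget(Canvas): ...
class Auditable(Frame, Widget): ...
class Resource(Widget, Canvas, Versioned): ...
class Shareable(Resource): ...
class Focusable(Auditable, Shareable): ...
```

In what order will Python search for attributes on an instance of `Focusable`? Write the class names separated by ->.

L[Focusable] = Focusable + merge(L[Auditable], L[Shareable], [Auditable Shareable])
  take Auditable:  [Auditable Frame Container Widget Canvas Versioned object] + [Shareable Resource Widget Canvas Versioned object] + [Auditable Shareable]
  take Frame:  [Frame Container Widget Canvas Versioned object] + [Shareable Resource Widget Canvas Versioned object] + [Shareable]
  take Container:  [Container Widget Canvas Versioned object] + [Shareable Resource Widget Canvas Versioned object] + [Shareable]
  take Shareable:  [Widget Canvas Versioned object] + [Shareable Resource Widget Canvas Versioned object] + [Shareable]
  take Resource:  [Widget Canvas Versioned object] + [Resource Widget Canvas Versioned object]
  take Widget:  [Widget Canvas Versioned object] + [Widget Canvas Versioned object]
  take Canvas:  [Canvas Versioned object] + [Canvas Versioned object]
  take Versioned:  [Versioned object] + [Versioned object]
  take object:  [object] + [object]

Focusable -> Auditable -> Frame -> Container -> Shareable -> Resource -> Widget -> Canvas -> Versioned -> object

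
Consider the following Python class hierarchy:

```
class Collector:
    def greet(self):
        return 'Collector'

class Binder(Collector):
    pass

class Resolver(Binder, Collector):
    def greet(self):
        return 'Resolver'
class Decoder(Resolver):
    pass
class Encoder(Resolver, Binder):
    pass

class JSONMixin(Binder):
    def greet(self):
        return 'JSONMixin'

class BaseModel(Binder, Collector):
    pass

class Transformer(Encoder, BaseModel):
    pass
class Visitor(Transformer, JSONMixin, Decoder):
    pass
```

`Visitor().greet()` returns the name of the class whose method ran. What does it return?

JSONMixin

L[Visitor] = Visitor + merge(L[Transformer], L[JSONMixin], L[Decoder], [Transformer JSONMixin Decoder])
  take Transformer:  [Transformer Encoder Resolver BaseModel Binder Collector object] + [JSONMixin Binder Collector object] + [Decoder Resolver Binder Collector object] + [Transformer JSONMixin Decoder]
  take Encoder:  [Encoder Resolver BaseModel Binder Collector object] + [JSONMixin Binder Collector object] + [Decoder Resolver Binder Collector object] + [JSONMixin Decoder]
  take JSONMixin:  [Resolver BaseModel Binder Collector object] + [JSONMixin Binder Collector object] + [Decoder Resolver Binder Collector object] + [JSONMixin Decoder]
  take Decoder:  [Resolver BaseModel Binder Collector object] + [Binder Collector object] + [Decoder Resolver Binder Collector object] + [Decoder]
  take Resolver:  [Resolver BaseModel Binder Collector object] + [Binder Collector object] + [Resolver Binder Collector object]
  take BaseModel:  [BaseModel Binder Collector object] + [Binder Collector object] + [Binder Collector object]
  take Binder:  [Binder Collector object] + [Binder Collector object] + [Binder Collector object]
  take Collector:  [Collector object] + [Collector object] + [Collector object]
  take object:  [object] + [object] + [object]
MRO: Visitor Transformer Encoder JSONMixin Decoder Resolver BaseModel Binder Collector object
greet is defined in: Collector, JSONMixin, Resolver. First along the MRO is JSONMixin.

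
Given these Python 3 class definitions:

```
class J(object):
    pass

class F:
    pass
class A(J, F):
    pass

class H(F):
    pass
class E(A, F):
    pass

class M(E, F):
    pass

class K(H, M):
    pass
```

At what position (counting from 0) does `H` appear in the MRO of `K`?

L[K] = K + merge(L[H], L[M], [H M])
  take H:  [H F object] + [M E A J F object] + [H M]
  take M:  [F object] + [M E A J F object] + [M]
  take E:  [F object] + [E A J F object]
  take A:  [F object] + [A J F object]
  take J:  [F object] + [J F object]
  take F:  [F object] + [F object]
  take object:  [object] + [object]
MRO: K H M E A J F object
H sits at index 1.

1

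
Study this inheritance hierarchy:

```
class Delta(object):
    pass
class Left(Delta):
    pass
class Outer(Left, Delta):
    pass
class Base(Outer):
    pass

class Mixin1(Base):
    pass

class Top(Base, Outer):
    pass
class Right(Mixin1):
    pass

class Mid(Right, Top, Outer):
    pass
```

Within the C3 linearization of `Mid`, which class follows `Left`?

Delta

L[Mid] = Mid + merge(L[Right], L[Top], L[Outer], [Right Top Outer])
  take Right:  [Right Mixin1 Base Outer Left Delta object] + [Top Base Outer Left Delta object] + [Outer Left Delta object] + [Right Top Outer]
  take Mixin1:  [Mixin1 Base Outer Left Delta object] + [Top Base Outer Left Delta object] + [Outer Left Delta object] + [Top Outer]
  take Top:  [Base Outer Left Delta object] + [Top Base Outer Left Delta object] + [Outer Left Delta object] + [Top Outer]
  take Base:  [Base Outer Left Delta object] + [Base Outer Left Delta object] + [Outer Left Delta object] + [Outer]
  take Outer:  [Outer Left Delta object] + [Outer Left Delta object] + [Outer Left Delta object] + [Outer]
  take Left:  [Left Delta object] + [Left Delta object] + [Left Delta object]
  take Delta:  [Delta object] + [Delta object] + [Delta object]
  take object:  [object] + [object] + [object]
MRO: Mid Right Mixin1 Top Base Outer Left Delta object
Left is at position 6; next is Delta.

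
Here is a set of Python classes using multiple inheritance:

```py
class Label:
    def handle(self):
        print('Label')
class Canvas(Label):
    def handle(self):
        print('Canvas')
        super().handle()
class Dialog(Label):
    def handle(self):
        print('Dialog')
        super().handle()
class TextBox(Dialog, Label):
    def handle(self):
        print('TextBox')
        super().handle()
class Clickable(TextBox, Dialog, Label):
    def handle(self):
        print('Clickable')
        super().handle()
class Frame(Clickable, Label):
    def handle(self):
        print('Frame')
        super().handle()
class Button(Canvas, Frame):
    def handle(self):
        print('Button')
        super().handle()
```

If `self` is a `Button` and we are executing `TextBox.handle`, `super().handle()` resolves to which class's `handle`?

L[Button] = Button + merge(L[Canvas], L[Frame], [Canvas Frame])
  take Canvas:  [Canvas Label object] + [Frame Clickable TextBox Dialog Label object] + [Canvas Frame]
  take Frame:  [Label object] + [Frame Clickable TextBox Dialog Label object] + [Frame]
  take Clickable:  [Label object] + [Clickable TextBox Dialog Label object]
  take TextBox:  [Label object] + [TextBox Dialog Label object]
  take Dialog:  [Label object] + [Dialog Label object]
  take Label:  [Label object] + [Label object]
  take object:  [object] + [object]
MRO: Button Canvas Frame Clickable TextBox Dialog Label object
super() in TextBox.handle on a Button instance goes to the class after TextBox in Button's MRO: Dialog.

Dialog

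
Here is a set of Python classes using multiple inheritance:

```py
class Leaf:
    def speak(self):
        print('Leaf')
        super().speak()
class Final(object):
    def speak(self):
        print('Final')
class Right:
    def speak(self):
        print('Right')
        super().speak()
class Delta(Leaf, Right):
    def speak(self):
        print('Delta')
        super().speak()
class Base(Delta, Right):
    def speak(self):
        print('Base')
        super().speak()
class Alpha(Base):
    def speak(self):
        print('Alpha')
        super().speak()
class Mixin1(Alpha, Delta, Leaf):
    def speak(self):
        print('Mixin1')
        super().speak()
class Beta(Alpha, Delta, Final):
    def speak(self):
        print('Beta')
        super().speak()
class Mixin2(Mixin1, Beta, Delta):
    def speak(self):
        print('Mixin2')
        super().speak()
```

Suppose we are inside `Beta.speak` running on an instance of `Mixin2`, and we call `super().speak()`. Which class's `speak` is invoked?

L[Mixin2] = Mixin2 + merge(L[Mixin1], L[Beta], L[Delta], [Mixin1 Beta Delta])
  take Mixin1:  [Mixin1 Alpha Base Delta Leaf Right object] + [Beta Alpha Base Delta Leaf Right Final object] + [Delta Leaf Right object] + [Mixin1 Beta Delta]
  take Beta:  [Alpha Base Delta Leaf Right object] + [Beta Alpha Base Delta Leaf Right Final object] + [Delta Leaf Right object] + [Beta Delta]
  take Alpha:  [Alpha Base Delta Leaf Right object] + [Alpha Base Delta Leaf Right Final object] + [Delta Leaf Right object] + [Delta]
  take Base:  [Base Delta Leaf Right object] + [Base Delta Leaf Right Final object] + [Delta Leaf Right object] + [Delta]
  take Delta:  [Delta Leaf Right object] + [Delta Leaf Right Final object] + [Delta Leaf Right object] + [Delta]
  take Leaf:  [Leaf Right object] + [Leaf Right Final object] + [Leaf Right object]
  take Right:  [Right object] + [Right Final object] + [Right object]
  take Final:  [object] + [Final object] + [object]
  take object:  [object] + [object] + [object]
MRO: Mixin2 Mixin1 Beta Alpha Base Delta Leaf Right Final object
super() in Beta.speak on a Mixin2 instance goes to the class after Beta in Mixin2's MRO: Alpha.

Alpha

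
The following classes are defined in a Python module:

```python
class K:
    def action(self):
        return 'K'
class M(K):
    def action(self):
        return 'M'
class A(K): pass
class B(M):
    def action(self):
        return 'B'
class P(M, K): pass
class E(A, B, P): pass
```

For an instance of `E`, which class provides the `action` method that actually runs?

B

L[E] = E + merge(L[A], L[B], L[P], [A B P])
  take A:  [A K object] + [B M K object] + [P M K object] + [A B P]
  take B:  [K object] + [B M K object] + [P M K object] + [B P]
  take P:  [K object] + [M K object] + [P M K object] + [P]
  take M:  [K object] + [M K object] + [M K object]
  take K:  [K object] + [K object] + [K object]
  take object:  [object] + [object] + [object]
MRO: E A B P M K object
action is defined in: B, K, M. First along the MRO is B.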